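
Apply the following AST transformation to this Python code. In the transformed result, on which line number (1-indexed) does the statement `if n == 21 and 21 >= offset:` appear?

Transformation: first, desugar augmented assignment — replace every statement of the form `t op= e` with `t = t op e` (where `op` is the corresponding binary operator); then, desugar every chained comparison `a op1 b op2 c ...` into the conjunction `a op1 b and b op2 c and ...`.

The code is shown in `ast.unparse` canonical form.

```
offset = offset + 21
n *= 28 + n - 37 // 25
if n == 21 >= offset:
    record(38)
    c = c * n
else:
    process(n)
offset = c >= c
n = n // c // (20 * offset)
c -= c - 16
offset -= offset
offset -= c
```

Transformed code:
offset = offset + 21
n = n * (28 + n - 37 // 25)
if n == 21 and 21 >= offset:
    record(38)
    c = c * n
else:
    process(n)
offset = c >= c
n = n // c // (20 * offset)
c = c - (c - 16)
offset = offset - offset
offset = offset - c

3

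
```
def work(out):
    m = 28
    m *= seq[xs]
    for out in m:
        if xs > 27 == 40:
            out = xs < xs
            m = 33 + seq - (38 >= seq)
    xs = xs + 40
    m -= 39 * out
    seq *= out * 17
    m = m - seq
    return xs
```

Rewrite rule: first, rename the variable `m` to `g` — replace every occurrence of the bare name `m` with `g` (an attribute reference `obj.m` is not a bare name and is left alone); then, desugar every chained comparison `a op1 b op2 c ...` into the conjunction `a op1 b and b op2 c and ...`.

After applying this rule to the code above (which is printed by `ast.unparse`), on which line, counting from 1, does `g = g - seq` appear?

Transformed code:
def work(out):
    g = 28
    g *= seq[xs]
    for out in g:
        if xs > 27 and 27 == 40:
            out = xs < xs
            g = 33 + seq - (38 >= seq)
    xs = xs + 40
    g -= 39 * out
    seq *= out * 17
    g = g - seq
    return xs

11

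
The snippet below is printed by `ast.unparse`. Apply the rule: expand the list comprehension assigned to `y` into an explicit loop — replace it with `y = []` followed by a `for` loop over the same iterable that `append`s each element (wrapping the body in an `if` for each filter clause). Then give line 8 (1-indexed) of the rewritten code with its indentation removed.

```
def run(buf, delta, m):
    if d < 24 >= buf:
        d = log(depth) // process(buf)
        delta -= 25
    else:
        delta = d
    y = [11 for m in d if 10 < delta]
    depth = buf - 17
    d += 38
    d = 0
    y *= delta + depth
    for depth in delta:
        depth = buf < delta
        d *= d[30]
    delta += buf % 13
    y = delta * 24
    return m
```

Transformed code:
def run(buf, delta, m):
    if d < 24 >= buf:
        d = log(depth) // process(buf)
        delta -= 25
    else:
        delta = d
    y = []
    for m in d:
        if 10 < delta:
            y.append(11)
    depth = buf - 17
    d += 38
    d = 0
    y *= delta + depth
    for depth in delta:
        depth = buf < delta
        d *= d[30]
    delta += buf % 13
    y = delta * 24
    return m

for m in d:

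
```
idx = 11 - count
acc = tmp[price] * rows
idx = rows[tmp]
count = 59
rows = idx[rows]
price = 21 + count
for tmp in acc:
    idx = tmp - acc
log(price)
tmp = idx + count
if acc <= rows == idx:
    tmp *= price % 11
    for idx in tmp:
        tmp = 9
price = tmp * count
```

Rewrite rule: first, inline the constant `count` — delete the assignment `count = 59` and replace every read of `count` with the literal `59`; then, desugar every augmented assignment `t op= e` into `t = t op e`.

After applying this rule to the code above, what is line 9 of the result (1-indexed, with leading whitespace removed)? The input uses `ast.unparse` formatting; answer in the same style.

tmp = idx + 59

Transformed code:
idx = 11 - 59
acc = tmp[price] * rows
idx = rows[tmp]
rows = idx[rows]
price = 21 + 59
for tmp in acc:
    idx = tmp - acc
log(price)
tmp = idx + 59
if acc <= rows == idx:
    tmp = tmp * (price % 11)
    for idx in tmp:
        tmp = 9
price = tmp * 59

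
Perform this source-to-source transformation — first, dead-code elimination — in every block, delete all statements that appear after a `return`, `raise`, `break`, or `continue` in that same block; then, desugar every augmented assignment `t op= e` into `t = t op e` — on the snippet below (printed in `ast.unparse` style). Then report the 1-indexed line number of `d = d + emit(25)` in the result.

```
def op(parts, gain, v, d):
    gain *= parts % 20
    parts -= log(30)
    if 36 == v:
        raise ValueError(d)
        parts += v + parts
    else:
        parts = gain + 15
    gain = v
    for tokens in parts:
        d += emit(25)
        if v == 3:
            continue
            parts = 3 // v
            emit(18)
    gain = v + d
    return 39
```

Transformed code:
def op(parts, gain, v, d):
    gain = gain * (parts % 20)
    parts = parts - log(30)
    if 36 == v:
        raise ValueError(d)
    else:
        parts = gain + 15
    gain = v
    for tokens in parts:
        d = d + emit(25)
        if v == 3:
            continue
    gain = v + d
    return 39

10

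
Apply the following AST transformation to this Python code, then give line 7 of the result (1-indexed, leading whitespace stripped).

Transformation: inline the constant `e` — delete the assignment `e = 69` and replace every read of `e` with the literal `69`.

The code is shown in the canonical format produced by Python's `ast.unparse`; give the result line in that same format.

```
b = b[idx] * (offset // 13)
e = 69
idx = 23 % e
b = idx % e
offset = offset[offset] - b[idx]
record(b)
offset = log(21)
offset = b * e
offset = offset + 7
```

Transformed code:
b = b[idx] * (offset // 13)
idx = 23 % 69
b = idx % 69
offset = offset[offset] - b[idx]
record(b)
offset = log(21)
offset = b * 69
offset = offset + 7

offset = b * 69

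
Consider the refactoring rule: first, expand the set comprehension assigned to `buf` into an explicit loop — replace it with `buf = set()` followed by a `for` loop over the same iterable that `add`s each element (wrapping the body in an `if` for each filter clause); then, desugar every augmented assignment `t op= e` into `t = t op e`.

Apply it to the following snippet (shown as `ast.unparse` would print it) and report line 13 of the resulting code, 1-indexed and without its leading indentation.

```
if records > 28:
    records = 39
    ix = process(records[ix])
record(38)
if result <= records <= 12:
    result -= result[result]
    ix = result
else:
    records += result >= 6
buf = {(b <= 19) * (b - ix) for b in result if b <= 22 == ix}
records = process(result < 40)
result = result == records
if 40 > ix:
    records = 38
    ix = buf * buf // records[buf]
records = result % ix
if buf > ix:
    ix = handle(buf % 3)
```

buf.add((b <= 19) * (b - ix))

Transformed code:
if records > 28:
    records = 39
    ix = process(records[ix])
record(38)
if result <= records <= 12:
    result = result - result[result]
    ix = result
else:
    records = records + (result >= 6)
buf = set()
for b in result:
    if b <= 22 == ix:
        buf.add((b <= 19) * (b - ix))
records = process(result < 40)
result = result == records
if 40 > ix:
    records = 38
    ix = buf * buf // records[buf]
records = result % ix
if buf > ix:
    ix = handle(buf % 3)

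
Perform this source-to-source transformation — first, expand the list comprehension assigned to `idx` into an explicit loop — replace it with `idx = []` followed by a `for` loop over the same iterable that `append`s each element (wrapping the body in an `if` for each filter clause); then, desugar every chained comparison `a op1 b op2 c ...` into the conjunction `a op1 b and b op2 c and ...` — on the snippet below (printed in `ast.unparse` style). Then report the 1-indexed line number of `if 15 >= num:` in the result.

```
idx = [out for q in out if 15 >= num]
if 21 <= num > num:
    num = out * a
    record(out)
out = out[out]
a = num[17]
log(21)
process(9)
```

Transformed code:
idx = []
for q in out:
    if 15 >= num:
        idx.append(out)
if 21 <= num and num > num:
    num = out * a
    record(out)
out = out[out]
a = num[17]
log(21)
process(9)

3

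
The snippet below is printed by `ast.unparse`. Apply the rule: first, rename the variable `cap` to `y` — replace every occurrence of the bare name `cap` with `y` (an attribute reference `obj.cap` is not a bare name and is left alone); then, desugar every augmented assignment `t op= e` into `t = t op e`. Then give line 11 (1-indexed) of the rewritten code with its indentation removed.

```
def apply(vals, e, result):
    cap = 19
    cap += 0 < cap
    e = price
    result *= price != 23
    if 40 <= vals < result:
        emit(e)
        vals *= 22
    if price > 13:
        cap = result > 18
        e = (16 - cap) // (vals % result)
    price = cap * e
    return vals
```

Transformed code:
def apply(vals, e, result):
    y = 19
    y = y + (0 < y)
    e = price
    result = result * (price != 23)
    if 40 <= vals < result:
        emit(e)
        vals = vals * 22
    if price > 13:
        y = result > 18
        e = (16 - y) // (vals % result)
    price = y * e
    return vals

e = (16 - y) // (vals % result)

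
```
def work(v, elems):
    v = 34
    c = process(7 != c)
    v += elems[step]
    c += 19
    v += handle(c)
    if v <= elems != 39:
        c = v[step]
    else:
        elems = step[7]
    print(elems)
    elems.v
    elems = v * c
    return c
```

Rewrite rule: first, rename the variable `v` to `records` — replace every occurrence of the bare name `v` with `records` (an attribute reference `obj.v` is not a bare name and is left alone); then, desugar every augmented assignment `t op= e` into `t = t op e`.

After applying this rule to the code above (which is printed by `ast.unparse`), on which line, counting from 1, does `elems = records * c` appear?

13

Transformed code:
def work(records, elems):
    records = 34
    c = process(7 != c)
    records = records + elems[step]
    c = c + 19
    records = records + handle(c)
    if records <= elems != 39:
        c = records[step]
    else:
        elems = step[7]
    print(elems)
    elems.v
    elems = records * c
    return c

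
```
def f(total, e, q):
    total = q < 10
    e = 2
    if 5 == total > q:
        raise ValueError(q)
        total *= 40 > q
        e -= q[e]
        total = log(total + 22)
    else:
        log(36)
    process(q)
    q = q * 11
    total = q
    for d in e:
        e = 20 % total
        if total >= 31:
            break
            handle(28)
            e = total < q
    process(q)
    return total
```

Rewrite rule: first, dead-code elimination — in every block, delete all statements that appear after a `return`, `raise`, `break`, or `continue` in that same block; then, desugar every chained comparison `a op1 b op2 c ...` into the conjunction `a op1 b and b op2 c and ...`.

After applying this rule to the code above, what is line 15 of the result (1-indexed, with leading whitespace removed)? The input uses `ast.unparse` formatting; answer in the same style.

Transformed code:
def f(total, e, q):
    total = q < 10
    e = 2
    if 5 == total and total > q:
        raise ValueError(q)
    else:
        log(36)
    process(q)
    q = q * 11
    total = q
    for d in e:
        e = 20 % total
        if total >= 31:
            break
    process(q)
    return total

process(q)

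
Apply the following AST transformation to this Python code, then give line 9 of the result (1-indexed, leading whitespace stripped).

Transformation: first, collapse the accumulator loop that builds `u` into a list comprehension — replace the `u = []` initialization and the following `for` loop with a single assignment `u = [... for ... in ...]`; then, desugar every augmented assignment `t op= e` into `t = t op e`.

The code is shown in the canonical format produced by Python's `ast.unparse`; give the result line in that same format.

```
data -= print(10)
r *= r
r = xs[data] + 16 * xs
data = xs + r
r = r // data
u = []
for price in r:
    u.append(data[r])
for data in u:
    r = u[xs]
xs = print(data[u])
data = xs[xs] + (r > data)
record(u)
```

Transformed code:
data = data - print(10)
r = r * r
r = xs[data] + 16 * xs
data = xs + r
r = r // data
u = [data[r] for price in r]
for data in u:
    r = u[xs]
xs = print(data[u])
data = xs[xs] + (r > data)
record(u)

xs = print(data[u])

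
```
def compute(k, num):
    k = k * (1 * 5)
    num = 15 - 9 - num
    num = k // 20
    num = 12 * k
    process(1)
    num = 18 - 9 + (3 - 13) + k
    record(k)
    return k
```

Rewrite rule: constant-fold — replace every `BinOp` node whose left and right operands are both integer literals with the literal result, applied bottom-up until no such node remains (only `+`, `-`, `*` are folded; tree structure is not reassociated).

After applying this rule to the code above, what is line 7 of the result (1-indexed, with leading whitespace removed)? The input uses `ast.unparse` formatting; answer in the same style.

Transformed code:
def compute(k, num):
    k = k * 5
    num = 6 - num
    num = k // 20
    num = 12 * k
    process(1)
    num = -1 + k
    record(k)
    return k

num = -1 + k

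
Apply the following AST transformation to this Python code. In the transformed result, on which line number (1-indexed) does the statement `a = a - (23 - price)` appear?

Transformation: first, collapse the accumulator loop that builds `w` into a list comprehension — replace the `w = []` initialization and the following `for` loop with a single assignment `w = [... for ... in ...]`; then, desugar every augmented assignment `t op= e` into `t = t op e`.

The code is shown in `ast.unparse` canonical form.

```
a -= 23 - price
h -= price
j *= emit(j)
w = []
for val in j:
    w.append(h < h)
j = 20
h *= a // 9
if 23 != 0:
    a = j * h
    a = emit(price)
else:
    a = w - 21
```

Transformed code:
a = a - (23 - price)
h = h - price
j = j * emit(j)
w = [h < h for val in j]
j = 20
h = h * (a // 9)
if 23 != 0:
    a = j * h
    a = emit(price)
else:
    a = w - 21

1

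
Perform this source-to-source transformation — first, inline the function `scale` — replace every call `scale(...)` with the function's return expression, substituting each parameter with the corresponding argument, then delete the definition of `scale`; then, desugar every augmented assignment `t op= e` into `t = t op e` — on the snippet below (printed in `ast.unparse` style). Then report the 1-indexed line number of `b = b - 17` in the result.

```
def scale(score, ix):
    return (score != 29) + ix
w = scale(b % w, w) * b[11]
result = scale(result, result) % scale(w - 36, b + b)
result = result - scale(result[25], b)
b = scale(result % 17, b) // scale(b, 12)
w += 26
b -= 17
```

Transformed code:
w = ((b % w != 29) + w) * b[11]
result = ((result != 29) + result) % ((w - 36 != 29) + (b + b))
result = result - ((result[25] != 29) + b)
b = ((result % 17 != 29) + b) // ((b != 29) + 12)
w = w + 26
b = b - 17

6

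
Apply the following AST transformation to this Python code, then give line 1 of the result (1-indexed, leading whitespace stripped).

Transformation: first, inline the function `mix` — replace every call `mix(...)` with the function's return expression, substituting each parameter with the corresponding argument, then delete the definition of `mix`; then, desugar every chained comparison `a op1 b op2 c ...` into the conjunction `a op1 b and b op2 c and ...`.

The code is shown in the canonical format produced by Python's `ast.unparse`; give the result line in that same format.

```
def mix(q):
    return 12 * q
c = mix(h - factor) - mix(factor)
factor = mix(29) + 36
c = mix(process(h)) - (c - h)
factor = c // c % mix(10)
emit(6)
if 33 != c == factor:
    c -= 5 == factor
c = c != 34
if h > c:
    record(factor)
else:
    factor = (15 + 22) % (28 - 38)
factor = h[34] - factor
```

c = 12 * (h - factor) - 12 * factor

Transformed code:
c = 12 * (h - factor) - 12 * factor
factor = 12 * 29 + 36
c = 12 * process(h) - (c - h)
factor = c // c % (12 * 10)
emit(6)
if 33 != c and c == factor:
    c -= 5 == factor
c = c != 34
if h > c:
    record(factor)
else:
    factor = (15 + 22) % (28 - 38)
factor = h[34] - factor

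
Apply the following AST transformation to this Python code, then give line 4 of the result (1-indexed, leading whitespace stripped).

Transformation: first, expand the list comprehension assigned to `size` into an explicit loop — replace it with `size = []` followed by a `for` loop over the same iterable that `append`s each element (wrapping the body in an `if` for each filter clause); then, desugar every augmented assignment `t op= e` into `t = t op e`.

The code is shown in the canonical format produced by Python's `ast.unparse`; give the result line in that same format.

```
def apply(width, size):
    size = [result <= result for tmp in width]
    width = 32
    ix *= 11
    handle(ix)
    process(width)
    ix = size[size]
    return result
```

Transformed code:
def apply(width, size):
    size = []
    for tmp in width:
        size.append(result <= result)
    width = 32
    ix = ix * 11
    handle(ix)
    process(width)
    ix = size[size]
    return result

size.append(result <= result)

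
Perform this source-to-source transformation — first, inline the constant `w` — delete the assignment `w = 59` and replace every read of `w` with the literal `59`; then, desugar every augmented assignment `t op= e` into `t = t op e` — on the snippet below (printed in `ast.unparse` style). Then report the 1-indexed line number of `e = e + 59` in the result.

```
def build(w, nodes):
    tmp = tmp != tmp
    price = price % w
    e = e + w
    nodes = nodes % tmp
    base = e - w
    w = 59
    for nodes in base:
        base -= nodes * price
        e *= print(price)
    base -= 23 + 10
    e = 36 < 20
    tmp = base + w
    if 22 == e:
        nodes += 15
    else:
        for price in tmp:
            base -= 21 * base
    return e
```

Transformed code:
def build(w, nodes):
    tmp = tmp != tmp
    price = price % 59
    e = e + 59
    nodes = nodes % tmp
    base = e - 59
    for nodes in base:
        base = base - nodes * price
        e = e * print(price)
    base = base - (23 + 10)
    e = 36 < 20
    tmp = base + 59
    if 22 == e:
        nodes = nodes + 15
    else:
        for price in tmp:
            base = base - 21 * base
    return e

4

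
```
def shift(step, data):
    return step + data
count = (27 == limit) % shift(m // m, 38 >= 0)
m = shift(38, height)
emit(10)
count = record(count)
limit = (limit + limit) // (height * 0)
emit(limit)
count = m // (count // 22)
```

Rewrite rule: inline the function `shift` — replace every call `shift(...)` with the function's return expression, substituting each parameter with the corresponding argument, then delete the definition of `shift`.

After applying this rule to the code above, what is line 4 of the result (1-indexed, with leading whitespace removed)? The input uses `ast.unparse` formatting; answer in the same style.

Transformed code:
count = (27 == limit) % (m // m + (38 >= 0))
m = 38 + height
emit(10)
count = record(count)
limit = (limit + limit) // (height * 0)
emit(limit)
count = m // (count // 22)

count = record(count)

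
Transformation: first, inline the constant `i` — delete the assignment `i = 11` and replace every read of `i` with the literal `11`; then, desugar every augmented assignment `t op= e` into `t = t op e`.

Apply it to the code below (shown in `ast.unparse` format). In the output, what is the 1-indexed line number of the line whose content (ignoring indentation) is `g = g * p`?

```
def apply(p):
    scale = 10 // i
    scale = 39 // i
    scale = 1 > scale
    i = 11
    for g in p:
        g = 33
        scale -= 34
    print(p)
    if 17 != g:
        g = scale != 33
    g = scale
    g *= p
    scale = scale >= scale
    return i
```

Transformed code:
def apply(p):
    scale = 10 // 11
    scale = 39 // 11
    scale = 1 > scale
    for g in p:
        g = 33
        scale = scale - 34
    print(p)
    if 17 != g:
        g = scale != 33
    g = scale
    g = g * p
    scale = scale >= scale
    return 11

12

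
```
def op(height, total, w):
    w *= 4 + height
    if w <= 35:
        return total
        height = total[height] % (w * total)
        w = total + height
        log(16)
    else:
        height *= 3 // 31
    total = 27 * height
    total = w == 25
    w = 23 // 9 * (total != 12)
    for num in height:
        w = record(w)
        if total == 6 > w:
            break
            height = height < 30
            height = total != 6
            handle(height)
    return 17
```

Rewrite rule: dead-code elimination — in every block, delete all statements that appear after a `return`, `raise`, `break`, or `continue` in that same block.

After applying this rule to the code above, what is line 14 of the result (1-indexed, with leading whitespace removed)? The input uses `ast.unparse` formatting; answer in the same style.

return 17

Transformed code:
def op(height, total, w):
    w *= 4 + height
    if w <= 35:
        return total
    else:
        height *= 3 // 31
    total = 27 * height
    total = w == 25
    w = 23 // 9 * (total != 12)
    for num in height:
        w = record(w)
        if total == 6 > w:
            break
    return 17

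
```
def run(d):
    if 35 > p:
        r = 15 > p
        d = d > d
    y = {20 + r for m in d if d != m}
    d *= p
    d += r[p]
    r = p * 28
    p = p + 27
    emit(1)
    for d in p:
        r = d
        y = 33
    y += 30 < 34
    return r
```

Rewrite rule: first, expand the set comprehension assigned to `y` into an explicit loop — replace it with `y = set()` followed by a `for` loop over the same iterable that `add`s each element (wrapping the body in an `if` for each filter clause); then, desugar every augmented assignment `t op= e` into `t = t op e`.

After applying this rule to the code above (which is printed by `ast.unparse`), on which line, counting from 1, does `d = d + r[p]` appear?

10

Transformed code:
def run(d):
    if 35 > p:
        r = 15 > p
        d = d > d
    y = set()
    for m in d:
        if d != m:
            y.add(20 + r)
    d = d * p
    d = d + r[p]
    r = p * 28
    p = p + 27
    emit(1)
    for d in p:
        r = d
        y = 33
    y = y + (30 < 34)
    return r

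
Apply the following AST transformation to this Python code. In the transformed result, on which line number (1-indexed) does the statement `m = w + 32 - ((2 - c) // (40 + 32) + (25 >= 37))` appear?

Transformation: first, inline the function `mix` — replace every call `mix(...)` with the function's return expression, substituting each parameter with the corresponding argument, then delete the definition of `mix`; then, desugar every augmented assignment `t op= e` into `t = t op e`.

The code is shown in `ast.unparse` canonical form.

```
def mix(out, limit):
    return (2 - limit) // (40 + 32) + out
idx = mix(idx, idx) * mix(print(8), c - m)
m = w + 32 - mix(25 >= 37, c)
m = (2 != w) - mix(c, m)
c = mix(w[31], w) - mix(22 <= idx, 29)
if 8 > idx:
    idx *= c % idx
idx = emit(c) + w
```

2

Transformed code:
idx = ((2 - idx) // (40 + 32) + idx) * ((2 - (c - m)) // (40 + 32) + print(8))
m = w + 32 - ((2 - c) // (40 + 32) + (25 >= 37))
m = (2 != w) - ((2 - m) // (40 + 32) + c)
c = (2 - w) // (40 + 32) + w[31] - ((2 - 29) // (40 + 32) + (22 <= idx))
if 8 > idx:
    idx = idx * (c % idx)
idx = emit(c) + w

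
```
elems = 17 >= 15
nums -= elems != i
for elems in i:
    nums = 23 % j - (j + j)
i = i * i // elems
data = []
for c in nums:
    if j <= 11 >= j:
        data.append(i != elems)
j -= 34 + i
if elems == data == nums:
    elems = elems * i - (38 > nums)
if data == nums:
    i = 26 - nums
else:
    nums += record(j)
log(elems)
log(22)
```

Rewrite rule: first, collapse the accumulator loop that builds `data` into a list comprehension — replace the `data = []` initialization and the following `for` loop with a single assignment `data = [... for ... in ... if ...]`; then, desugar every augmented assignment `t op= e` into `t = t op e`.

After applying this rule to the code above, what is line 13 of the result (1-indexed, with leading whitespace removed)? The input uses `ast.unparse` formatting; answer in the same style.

nums = nums + record(j)

Transformed code:
elems = 17 >= 15
nums = nums - (elems != i)
for elems in i:
    nums = 23 % j - (j + j)
i = i * i // elems
data = [i != elems for c in nums if j <= 11 >= j]
j = j - (34 + i)
if elems == data == nums:
    elems = elems * i - (38 > nums)
if data == nums:
    i = 26 - nums
else:
    nums = nums + record(j)
log(elems)
log(22)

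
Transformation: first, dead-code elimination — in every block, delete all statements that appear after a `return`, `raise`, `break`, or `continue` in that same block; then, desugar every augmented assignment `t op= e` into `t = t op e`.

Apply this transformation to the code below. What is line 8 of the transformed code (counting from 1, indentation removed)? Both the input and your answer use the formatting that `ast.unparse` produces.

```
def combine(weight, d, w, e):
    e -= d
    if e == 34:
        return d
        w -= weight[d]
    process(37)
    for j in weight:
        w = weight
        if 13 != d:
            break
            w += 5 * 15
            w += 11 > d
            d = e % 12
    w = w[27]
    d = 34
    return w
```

Transformed code:
def combine(weight, d, w, e):
    e = e - d
    if e == 34:
        return d
    process(37)
    for j in weight:
        w = weight
        if 13 != d:
            break
    w = w[27]
    d = 34
    return w

if 13 != d:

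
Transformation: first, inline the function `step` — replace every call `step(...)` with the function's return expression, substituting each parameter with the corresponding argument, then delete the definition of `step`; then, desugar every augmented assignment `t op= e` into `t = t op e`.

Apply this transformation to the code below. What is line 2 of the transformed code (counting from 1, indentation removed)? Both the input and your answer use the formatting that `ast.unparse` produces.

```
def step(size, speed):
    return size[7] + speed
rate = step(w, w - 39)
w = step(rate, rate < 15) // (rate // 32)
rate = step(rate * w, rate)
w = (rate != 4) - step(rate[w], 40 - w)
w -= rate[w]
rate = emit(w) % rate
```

w = (rate[7] + (rate < 15)) // (rate // 32)

Transformed code:
rate = w[7] + (w - 39)
w = (rate[7] + (rate < 15)) // (rate // 32)
rate = (rate * w)[7] + rate
w = (rate != 4) - (rate[w][7] + (40 - w))
w = w - rate[w]
rate = emit(w) % rate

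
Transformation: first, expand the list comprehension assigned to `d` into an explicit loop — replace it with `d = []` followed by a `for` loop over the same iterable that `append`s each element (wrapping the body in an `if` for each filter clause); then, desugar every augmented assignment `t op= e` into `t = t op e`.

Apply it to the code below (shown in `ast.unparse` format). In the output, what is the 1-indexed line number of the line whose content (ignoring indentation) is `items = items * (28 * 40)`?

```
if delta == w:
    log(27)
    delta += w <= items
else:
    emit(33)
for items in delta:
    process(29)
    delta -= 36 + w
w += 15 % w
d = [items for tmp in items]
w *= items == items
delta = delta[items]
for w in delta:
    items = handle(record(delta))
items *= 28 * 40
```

17

Transformed code:
if delta == w:
    log(27)
    delta = delta + (w <= items)
else:
    emit(33)
for items in delta:
    process(29)
    delta = delta - (36 + w)
w = w + 15 % w
d = []
for tmp in items:
    d.append(items)
w = w * (items == items)
delta = delta[items]
for w in delta:
    items = handle(record(delta))
items = items * (28 * 40)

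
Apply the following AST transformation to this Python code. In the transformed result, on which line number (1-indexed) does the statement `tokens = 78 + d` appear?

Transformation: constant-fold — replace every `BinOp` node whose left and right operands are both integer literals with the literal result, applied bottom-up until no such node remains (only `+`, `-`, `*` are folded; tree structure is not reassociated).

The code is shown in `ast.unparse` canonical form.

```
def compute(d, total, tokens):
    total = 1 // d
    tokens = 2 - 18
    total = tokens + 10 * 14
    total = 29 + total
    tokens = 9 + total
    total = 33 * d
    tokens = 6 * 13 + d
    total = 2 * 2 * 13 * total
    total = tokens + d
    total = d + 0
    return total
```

8

Transformed code:
def compute(d, total, tokens):
    total = 1 // d
    tokens = -16
    total = tokens + 140
    total = 29 + total
    tokens = 9 + total
    total = 33 * d
    tokens = 78 + d
    total = 52 * total
    total = tokens + d
    total = d + 0
    return total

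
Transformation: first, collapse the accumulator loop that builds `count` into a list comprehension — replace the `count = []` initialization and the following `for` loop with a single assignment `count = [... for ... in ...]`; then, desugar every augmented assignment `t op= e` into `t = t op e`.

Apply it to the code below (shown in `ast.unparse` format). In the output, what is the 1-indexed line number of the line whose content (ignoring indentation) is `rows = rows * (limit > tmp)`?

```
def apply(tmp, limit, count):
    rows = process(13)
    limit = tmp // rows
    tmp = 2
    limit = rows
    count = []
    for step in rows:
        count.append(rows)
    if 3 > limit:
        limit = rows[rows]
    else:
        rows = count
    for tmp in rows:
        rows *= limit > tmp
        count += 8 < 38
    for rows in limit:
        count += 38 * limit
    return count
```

12

Transformed code:
def apply(tmp, limit, count):
    rows = process(13)
    limit = tmp // rows
    tmp = 2
    limit = rows
    count = [rows for step in rows]
    if 3 > limit:
        limit = rows[rows]
    else:
        rows = count
    for tmp in rows:
        rows = rows * (limit > tmp)
        count = count + (8 < 38)
    for rows in limit:
        count = count + 38 * limit
    return count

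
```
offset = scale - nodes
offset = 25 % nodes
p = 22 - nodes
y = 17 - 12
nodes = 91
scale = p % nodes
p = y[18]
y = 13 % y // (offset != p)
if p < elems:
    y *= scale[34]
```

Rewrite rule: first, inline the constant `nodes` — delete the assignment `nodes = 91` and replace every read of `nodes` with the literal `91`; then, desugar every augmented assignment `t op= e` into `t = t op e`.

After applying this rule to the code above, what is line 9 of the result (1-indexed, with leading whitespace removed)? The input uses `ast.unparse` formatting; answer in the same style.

Transformed code:
offset = scale - 91
offset = 25 % 91
p = 22 - 91
y = 17 - 12
scale = p % 91
p = y[18]
y = 13 % y // (offset != p)
if p < elems:
    y = y * scale[34]

y = y * scale[34]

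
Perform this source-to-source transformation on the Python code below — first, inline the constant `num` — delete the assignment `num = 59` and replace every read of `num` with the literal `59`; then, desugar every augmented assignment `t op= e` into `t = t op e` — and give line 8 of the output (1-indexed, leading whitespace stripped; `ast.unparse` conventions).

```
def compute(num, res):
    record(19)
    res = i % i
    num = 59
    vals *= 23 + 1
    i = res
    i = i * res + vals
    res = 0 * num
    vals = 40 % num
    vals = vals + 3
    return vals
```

vals = 40 % 59

Transformed code:
def compute(num, res):
    record(19)
    res = i % i
    vals = vals * (23 + 1)
    i = res
    i = i * res + vals
    res = 0 * 59
    vals = 40 % 59
    vals = vals + 3
    return vals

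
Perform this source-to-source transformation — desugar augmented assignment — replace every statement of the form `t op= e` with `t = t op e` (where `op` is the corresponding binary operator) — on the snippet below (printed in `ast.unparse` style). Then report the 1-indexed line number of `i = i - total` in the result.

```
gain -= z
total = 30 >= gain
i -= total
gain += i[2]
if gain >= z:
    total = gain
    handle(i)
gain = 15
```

3

Transformed code:
gain = gain - z
total = 30 >= gain
i = i - total
gain = gain + i[2]
if gain >= z:
    total = gain
    handle(i)
gain = 15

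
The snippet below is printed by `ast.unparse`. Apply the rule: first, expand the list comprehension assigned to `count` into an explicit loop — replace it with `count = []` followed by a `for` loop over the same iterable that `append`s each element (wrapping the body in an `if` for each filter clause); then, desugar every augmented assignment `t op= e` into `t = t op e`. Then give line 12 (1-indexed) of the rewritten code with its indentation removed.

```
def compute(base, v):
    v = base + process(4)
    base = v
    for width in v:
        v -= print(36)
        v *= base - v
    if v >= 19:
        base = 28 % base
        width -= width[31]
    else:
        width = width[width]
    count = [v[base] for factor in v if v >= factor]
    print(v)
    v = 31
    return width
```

count = []

Transformed code:
def compute(base, v):
    v = base + process(4)
    base = v
    for width in v:
        v = v - print(36)
        v = v * (base - v)
    if v >= 19:
        base = 28 % base
        width = width - width[31]
    else:
        width = width[width]
    count = []
    for factor in v:
        if v >= factor:
            count.append(v[base])
    print(v)
    v = 31
    return width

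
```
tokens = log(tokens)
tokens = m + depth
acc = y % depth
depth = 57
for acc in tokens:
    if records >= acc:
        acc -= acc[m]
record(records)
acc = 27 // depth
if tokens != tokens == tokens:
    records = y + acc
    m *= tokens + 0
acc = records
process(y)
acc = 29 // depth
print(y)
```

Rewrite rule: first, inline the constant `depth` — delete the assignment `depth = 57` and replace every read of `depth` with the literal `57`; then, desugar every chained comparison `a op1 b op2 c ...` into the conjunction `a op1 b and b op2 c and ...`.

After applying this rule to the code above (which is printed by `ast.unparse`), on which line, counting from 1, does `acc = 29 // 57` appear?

Transformed code:
tokens = log(tokens)
tokens = m + 57
acc = y % 57
for acc in tokens:
    if records >= acc:
        acc -= acc[m]
record(records)
acc = 27 // 57
if tokens != tokens and tokens == tokens:
    records = y + acc
    m *= tokens + 0
acc = records
process(y)
acc = 29 // 57
print(y)

14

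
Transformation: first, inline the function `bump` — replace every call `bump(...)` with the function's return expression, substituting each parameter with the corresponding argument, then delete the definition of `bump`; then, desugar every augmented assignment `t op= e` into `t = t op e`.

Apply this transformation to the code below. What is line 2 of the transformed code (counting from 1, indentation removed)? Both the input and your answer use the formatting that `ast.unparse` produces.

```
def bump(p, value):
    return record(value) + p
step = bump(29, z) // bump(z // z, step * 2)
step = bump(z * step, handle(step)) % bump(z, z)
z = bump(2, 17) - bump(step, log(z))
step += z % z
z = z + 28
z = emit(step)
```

step = (record(handle(step)) + z * step) % (record(z) + z)

Transformed code:
step = (record(z) + 29) // (record(step * 2) + z // z)
step = (record(handle(step)) + z * step) % (record(z) + z)
z = record(17) + 2 - (record(log(z)) + step)
step = step + z % z
z = z + 28
z = emit(step)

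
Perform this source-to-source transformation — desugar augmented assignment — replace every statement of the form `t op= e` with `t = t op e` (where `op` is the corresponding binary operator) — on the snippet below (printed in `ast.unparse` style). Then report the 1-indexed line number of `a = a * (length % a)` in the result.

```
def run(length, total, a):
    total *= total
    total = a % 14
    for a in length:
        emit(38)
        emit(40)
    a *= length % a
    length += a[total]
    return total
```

Transformed code:
def run(length, total, a):
    total = total * total
    total = a % 14
    for a in length:
        emit(38)
        emit(40)
    a = a * (length % a)
    length = length + a[total]
    return total

7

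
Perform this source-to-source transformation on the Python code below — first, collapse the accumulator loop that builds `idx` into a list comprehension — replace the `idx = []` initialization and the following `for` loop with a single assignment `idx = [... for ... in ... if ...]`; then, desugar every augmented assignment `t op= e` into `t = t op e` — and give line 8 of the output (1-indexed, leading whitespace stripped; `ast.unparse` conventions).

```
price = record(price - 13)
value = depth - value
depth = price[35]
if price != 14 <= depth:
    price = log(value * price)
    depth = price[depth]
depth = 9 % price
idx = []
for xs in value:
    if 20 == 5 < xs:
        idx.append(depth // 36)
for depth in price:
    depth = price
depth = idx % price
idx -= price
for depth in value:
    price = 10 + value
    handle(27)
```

Transformed code:
price = record(price - 13)
value = depth - value
depth = price[35]
if price != 14 <= depth:
    price = log(value * price)
    depth = price[depth]
depth = 9 % price
idx = [depth // 36 for xs in value if 20 == 5 < xs]
for depth in price:
    depth = price
depth = idx % price
idx = idx - price
for depth in value:
    price = 10 + value
    handle(27)

idx = [depth // 36 for xs in value if 20 == 5 < xs]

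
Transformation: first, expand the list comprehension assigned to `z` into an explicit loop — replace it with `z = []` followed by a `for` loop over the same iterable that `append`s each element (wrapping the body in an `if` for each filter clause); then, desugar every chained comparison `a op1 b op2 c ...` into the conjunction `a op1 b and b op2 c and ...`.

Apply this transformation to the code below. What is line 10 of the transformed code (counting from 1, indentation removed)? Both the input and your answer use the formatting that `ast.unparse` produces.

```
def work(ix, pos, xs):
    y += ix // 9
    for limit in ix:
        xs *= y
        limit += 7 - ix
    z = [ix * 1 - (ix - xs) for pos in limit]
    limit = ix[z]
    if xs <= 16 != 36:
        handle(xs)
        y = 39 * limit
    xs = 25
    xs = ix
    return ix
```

Transformed code:
def work(ix, pos, xs):
    y += ix // 9
    for limit in ix:
        xs *= y
        limit += 7 - ix
    z = []
    for pos in limit:
        z.append(ix * 1 - (ix - xs))
    limit = ix[z]
    if xs <= 16 and 16 != 36:
        handle(xs)
        y = 39 * limit
    xs = 25
    xs = ix
    return ix

if xs <= 16 and 16 != 36:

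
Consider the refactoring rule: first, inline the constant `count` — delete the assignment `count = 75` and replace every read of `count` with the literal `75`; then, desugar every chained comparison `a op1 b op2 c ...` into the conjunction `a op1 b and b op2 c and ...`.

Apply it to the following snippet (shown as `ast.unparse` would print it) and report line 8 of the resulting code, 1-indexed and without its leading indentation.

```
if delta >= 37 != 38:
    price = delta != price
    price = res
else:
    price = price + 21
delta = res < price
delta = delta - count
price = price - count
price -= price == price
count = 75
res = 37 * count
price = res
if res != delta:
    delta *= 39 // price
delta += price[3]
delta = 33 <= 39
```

Transformed code:
if delta >= 37 and 37 != 38:
    price = delta != price
    price = res
else:
    price = price + 21
delta = res < price
delta = delta - 75
price = price - 75
price -= price == price
res = 37 * 75
price = res
if res != delta:
    delta *= 39 // price
delta += price[3]
delta = 33 <= 39

price = price - 75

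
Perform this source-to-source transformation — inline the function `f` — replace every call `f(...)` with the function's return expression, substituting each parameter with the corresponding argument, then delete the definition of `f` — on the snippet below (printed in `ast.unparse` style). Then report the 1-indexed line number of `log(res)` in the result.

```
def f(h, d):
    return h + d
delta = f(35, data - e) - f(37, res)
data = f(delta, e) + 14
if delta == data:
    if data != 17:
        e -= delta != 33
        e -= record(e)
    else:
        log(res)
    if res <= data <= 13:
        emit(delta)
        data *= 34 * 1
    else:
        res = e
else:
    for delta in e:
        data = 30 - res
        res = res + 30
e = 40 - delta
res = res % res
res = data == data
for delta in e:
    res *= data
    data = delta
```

Transformed code:
delta = 35 + (data - e) - (37 + res)
data = delta + e + 14
if delta == data:
    if data != 17:
        e -= delta != 33
        e -= record(e)
    else:
        log(res)
    if res <= data <= 13:
        emit(delta)
        data *= 34 * 1
    else:
        res = e
else:
    for delta in e:
        data = 30 - res
        res = res + 30
e = 40 - delta
res = res % res
res = data == data
for delta in e:
    res *= data
    data = delta

8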